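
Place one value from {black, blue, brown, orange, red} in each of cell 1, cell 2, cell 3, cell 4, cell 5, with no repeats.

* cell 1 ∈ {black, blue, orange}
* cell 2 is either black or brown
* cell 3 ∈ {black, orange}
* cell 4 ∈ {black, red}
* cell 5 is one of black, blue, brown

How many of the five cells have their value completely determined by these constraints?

1

The 5 variables together cover exactly {black, blue, brown, orange, red} — 5 values for 5 variables — and red appears only in cell 4's list, so cell 4 = red.
Determined: cell 4=red. The other cells each still have more than one consistent value. That makes 1.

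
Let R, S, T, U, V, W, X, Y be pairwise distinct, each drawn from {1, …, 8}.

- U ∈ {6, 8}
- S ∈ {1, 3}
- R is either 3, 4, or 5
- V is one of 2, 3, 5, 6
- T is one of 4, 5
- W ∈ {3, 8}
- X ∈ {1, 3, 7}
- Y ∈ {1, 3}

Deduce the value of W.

Among the 8 variables, 2 fits only V (and all 8 values in {1, 2, 3, 4, 5, 6, 7, 8} must be used), so V = 2.
Among the 7 still-open variables, 6 fits only U (and all 7 values in {1, 3, 4, 5, 6, 7, 8} must be used), so U = 6.
The 6 still-open variables draw from only 6 values {1, 3, 4, 5, 7, 8}, so each is used; only X can be 7, hence X = 7.
The 5 still-open variables together cover exactly {1, 3, 4, 5, 8} — 5 values for 5 variables — and 8 appears only in W's list, so W = 8.

8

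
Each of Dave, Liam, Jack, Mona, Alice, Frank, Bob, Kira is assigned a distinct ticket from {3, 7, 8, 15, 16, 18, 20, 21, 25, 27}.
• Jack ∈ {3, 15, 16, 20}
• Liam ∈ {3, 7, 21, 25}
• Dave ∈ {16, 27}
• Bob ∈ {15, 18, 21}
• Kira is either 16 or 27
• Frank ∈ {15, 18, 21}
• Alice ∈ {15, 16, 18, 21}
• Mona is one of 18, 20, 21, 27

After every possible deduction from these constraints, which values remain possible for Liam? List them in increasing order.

The 2 variables Dave and Kira are confined to {16, 27}, which locks those values in; drop them from Jack, Mona, Alice.
Alice, Frank, Bob share exactly the 3 values {15, 18, 21}; by pigeonhole those values go to them, so strike 15, 18, 21 from Liam, Jack, Mona.
Mona has just one choice, so Mona = 20. Eliminate 20 elsewhere: Jack.
Jack's domain is down to {3}, so Jack = 3. Remove 3 from Liam.
No further eliminations apply; Liam can still be any of 7, 25.

7, 25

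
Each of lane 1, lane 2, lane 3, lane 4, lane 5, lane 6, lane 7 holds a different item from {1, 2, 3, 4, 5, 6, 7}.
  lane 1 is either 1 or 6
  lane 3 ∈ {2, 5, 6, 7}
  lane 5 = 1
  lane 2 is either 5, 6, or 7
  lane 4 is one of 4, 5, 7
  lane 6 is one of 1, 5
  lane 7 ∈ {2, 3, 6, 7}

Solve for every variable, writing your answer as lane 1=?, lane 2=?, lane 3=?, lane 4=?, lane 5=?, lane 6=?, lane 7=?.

lane 1=6, lane 2=7, lane 3=2, lane 4=4, lane 5=1, lane 6=5, lane 7=3

lane 5 has just one choice, so lane 5 = 1. Eliminate 1 elsewhere: lane 1, lane 6.
lane 6 must be 5 (only option left). Remove 5 from lane 2, lane 3, lane 4.
lane 1 has just one choice, so lane 1 = 6. Remove 6 from lane 2, lane 3, lane 7.
That leaves lane 2 = 7. Strike 7 from lane 3, lane 4, lane 7.
lane 3 has just one choice, so lane 3 = 2. Eliminate 2 elsewhere: lane 7.
lane 4's domain is down to {4}, so lane 4 = 4.
That leaves lane 7 = 3.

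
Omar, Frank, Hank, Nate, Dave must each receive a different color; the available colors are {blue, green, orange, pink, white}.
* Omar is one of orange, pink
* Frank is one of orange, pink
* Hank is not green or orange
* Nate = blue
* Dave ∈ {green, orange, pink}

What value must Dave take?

Nate's domain is down to {blue}, so Nate = blue. Strike blue from Hank.
The 4 still-open variables together cover exactly {green, orange, pink, white} — 4 values for 4 variables — and green appears only in Dave's list, so Dave = green.

green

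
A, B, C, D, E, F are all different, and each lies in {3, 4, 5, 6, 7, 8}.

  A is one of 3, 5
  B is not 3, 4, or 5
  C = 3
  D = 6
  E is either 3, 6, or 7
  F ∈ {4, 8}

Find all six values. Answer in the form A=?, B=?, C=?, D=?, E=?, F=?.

A=5, B=8, C=3, D=6, E=7, F=4

C has just one choice, so C = 3. Eliminate 3 elsewhere: A, E.
D has just one choice, so D = 6. Strike 6 from B, E.
That leaves E = 7. Eliminate 7 elsewhere: B.
A's domain is down to {5}, so A = 5.
B has just one choice, so B = 8. Remove 8 from F.
F's domain is down to {4}, so F = 4.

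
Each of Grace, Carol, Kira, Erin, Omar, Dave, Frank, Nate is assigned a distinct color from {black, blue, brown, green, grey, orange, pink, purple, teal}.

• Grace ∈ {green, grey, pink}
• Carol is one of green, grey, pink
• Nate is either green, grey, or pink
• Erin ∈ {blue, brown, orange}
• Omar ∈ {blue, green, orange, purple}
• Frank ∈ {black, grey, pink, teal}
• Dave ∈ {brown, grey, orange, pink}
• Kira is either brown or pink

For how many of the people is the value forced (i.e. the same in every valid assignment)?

4

Grace, Carol, Nate between them cover only {green, grey, pink} — a naked triple. Remove those values from Kira, Omar, Dave, Frank.
That leaves Kira = brown. Remove brown from Erin, Dave.
That leaves Dave = orange. So Erin, Omar can't be orange.
Erin must be blue (only option left). Remove blue from Omar.
That leaves Omar = purple.
Determined: Kira=brown, Erin=blue, Omar=purple, Dave=orange. The other people each still have more than one consistent value. That makes 4.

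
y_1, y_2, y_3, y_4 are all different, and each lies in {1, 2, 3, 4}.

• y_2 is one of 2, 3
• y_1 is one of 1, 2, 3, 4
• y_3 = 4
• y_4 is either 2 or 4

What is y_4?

2

y_3's domain is down to {4}, so y_3 = 4. Eliminate 4 elsewhere: y_1, y_4.
So y_4 = 2.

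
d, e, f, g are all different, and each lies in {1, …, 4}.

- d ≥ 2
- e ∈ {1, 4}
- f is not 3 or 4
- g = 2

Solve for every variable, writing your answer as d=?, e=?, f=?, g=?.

d=3, e=4, f=1, g=2

g must be 2 (only option left). So d, f can't be 2.
f's domain is down to {1}, so f = 1. Eliminate 1 elsewhere: e.
e has just one choice, so e = 4. Eliminate 4 elsewhere: d.
d's domain is down to {3}, so d = 3.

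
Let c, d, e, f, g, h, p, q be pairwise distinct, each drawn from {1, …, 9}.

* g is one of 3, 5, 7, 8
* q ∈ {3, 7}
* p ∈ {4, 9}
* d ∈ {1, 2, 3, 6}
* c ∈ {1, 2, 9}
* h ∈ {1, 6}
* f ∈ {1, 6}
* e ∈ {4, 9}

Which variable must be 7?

e and p share exactly the 2 values {4, 9}; by pigeonhole those values go to them, so strike 4, 9 from c.
f and h share exactly the 2 values {1, 6}; by pigeonhole those values go to them, so strike 1, 6 from c, d.
c has just one choice, so c = 2. So d can't be 2.
d must be 3 (only option left). So g, q can't be 3.
So 7 goes to q.

q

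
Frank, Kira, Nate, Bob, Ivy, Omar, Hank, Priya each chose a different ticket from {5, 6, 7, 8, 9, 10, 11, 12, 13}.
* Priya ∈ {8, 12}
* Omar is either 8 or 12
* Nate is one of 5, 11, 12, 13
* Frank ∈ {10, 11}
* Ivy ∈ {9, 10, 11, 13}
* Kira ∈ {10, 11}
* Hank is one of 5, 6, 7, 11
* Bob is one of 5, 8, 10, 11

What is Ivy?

Frank and Kira share exactly the 2 values {10, 11}; by pigeonhole those values go to them, so strike 10, 11 from Nate, Bob, Ivy, Hank.
The 2 variables Omar and Priya are confined to {8, 12}, which locks those values in; drop them from Nate, Bob.
Bob must be 5 (only option left). Eliminate 5 elsewhere: Nate, Hank.
Nate must be 13 (only option left). So Ivy can't be 13.
So Ivy = 9.

9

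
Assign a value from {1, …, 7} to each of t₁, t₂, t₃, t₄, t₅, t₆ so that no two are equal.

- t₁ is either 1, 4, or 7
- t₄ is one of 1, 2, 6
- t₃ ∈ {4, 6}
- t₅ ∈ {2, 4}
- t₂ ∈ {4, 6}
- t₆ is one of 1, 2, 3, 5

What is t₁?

7

t₂ and t₃ between them cover only {4, 6} — a naked pair. Remove those values from t₁, t₄, t₅.
That leaves t₅ = 2. So t₄, t₆ can't be 2.
t₄ has just one choice, so t₄ = 1. Strike 1 from t₁, t₆.
So t₁ = 7.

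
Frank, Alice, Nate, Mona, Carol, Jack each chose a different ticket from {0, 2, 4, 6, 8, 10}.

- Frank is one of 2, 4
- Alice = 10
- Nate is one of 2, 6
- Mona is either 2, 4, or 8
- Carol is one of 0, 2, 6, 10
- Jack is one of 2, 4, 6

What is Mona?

Alice's domain is down to {10}, so Alice = 10. Remove 10 from Carol.
The 5 still-open variables together cover exactly {0, 2, 4, 6, 8} — 5 values for 5 variables — and 0 appears only in Carol's list, so Carol = 0.
The 4 still-open variables draw from only 4 values {2, 4, 6, 8}, so each is used; only Mona can be 8, hence Mona = 8.

8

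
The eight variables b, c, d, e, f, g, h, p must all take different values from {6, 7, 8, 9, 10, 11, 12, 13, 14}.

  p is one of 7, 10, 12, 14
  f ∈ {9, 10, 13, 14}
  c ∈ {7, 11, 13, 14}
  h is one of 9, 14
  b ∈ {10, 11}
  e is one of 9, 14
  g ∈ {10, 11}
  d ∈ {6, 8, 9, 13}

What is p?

b and g between them cover only {10, 11} — a naked pair. Remove those values from c, f, p.
e and h share exactly the 2 values {9, 14}; by pigeonhole those values go to them, so strike 9, 14 from c, d, f, p.
f has just one choice, so f = 13. Remove 13 from c, d.
That leaves c = 7. Strike 7 from p.
So p = 12.

12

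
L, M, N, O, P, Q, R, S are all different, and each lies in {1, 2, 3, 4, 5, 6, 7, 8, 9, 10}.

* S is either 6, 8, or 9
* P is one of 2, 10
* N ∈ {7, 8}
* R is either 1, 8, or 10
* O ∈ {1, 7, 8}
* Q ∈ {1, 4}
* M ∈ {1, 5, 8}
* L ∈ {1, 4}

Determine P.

L and Q between them cover only {1, 4} — a naked pair. Remove those values from M, O, R.
N and O share exactly the 2 values {7, 8}; by pigeonhole those values go to them, so strike 7, 8 from M, R, S.
M's domain is down to {5}, so M = 5.
That leaves R = 10. So P can't be 10.
So P = 2.

2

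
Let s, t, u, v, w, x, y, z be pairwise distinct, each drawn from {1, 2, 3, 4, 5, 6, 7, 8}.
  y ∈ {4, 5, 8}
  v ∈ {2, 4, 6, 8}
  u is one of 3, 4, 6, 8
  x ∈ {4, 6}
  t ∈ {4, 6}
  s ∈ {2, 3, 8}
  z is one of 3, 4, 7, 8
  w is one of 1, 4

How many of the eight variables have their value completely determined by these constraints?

The 8 variables together cover exactly {1, 2, 3, 4, 5, 6, 7, 8} — 8 values for 8 variables — and 1 appears only in w's list, so w = 1.
The 7 still-open variables together cover exactly {2, 3, 4, 5, 6, 7, 8} — 7 values for 7 variables — and 5 appears only in y's list, so y = 5.
Among the 6 still-open variables, 7 fits only z (and all 6 values in {2, 3, 4, 6, 7, 8} must be used), so z = 7.
t and x between them cover only {4, 6} — a naked pair. Remove those values from u, v.
Determined: w=1, y=5, z=7. The other variables each still have more than one consistent value. That makes 3.

3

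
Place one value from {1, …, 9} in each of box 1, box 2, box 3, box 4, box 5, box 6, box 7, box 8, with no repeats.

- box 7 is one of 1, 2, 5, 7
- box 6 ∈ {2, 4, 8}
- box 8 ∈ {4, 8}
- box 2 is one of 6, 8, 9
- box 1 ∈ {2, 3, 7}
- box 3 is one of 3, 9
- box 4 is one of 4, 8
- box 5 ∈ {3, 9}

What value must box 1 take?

The 2 variables box 3 and box 5 are confined to {3, 9}, which locks those values in; drop them from box 1, box 2.
box 4 and box 8 share exactly the 2 values {4, 8}; by pigeonhole those values go to them, so strike 4, 8 from box 2, box 6.
That leaves box 2 = 6.
That leaves box 6 = 2. Remove 2 from box 1, box 7.
So box 1 = 7.

7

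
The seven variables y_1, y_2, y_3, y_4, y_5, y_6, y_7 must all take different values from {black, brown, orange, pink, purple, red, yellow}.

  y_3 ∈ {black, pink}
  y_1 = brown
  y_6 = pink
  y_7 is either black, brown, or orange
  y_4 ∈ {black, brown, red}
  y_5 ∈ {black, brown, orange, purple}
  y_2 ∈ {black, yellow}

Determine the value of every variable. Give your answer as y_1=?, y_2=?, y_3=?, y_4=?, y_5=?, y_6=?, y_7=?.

y_1=brown, y_2=yellow, y_3=black, y_4=red, y_5=purple, y_6=pink, y_7=orange

y_1 must be brown (only option left). Strike brown from y_4, y_5, y_7.
That leaves y_6 = pink. Strike pink from y_3.
That leaves y_3 = black. So y_2, y_4, y_5, y_7 can't be black.
That leaves y_4 = red.
y_7 has just one choice, so y_7 = orange. Strike orange from y_5.
That leaves y_2 = yellow.
y_5 must be purple (only option left).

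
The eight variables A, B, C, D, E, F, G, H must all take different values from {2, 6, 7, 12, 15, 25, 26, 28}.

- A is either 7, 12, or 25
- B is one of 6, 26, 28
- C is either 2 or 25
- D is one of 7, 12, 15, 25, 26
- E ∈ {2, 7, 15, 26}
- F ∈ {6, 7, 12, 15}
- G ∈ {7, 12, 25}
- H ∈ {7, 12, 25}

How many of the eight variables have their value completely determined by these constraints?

Among the 8 variables, 28 fits only B (and all 8 values in {2, 6, 7, 12, 15, 25, 26, 28} must be used), so B = 28.
The 7 still-open variables draw from only 7 values {2, 6, 7, 12, 15, 25, 26}, so each is used; only F can be 6, hence F = 6.
The 3 variables A, G, H are confined to {7, 12, 25}, which locks those values in; drop them from C, D, E.
C's domain is down to {2}, so C = 2. Eliminate 2 elsewhere: E.
Determined: B=28, C=2, F=6. The other variables each still have more than one consistent value. That makes 3.

3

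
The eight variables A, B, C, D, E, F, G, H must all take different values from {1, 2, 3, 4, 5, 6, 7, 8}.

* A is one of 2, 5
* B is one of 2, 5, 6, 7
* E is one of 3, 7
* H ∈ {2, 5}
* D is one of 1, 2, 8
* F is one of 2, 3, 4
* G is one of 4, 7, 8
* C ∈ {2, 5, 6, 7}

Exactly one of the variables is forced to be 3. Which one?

Among the 8 variables, 1 fits only D (and all 8 values in {1, 2, 3, 4, 5, 6, 7, 8} must be used), so D = 1.
The 7 still-open variables draw from only 7 values {2, 3, 4, 5, 6, 7, 8}, so each is used; only G can be 8, hence G = 8.
The 6 still-open variables together cover exactly {2, 3, 4, 5, 6, 7} — 6 values for 6 variables — and 4 appears only in F's list, so F = 4.
The 5 still-open variables draw from only 5 values {2, 3, 5, 6, 7}, so each is used; only E can be 3, hence E = 3.

E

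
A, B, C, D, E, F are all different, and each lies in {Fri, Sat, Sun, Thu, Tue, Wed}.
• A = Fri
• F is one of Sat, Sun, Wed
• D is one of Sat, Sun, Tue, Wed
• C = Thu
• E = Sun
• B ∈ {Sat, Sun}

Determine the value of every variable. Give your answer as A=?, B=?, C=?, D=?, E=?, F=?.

A's domain is down to {Fri}, so A = Fri.
That leaves C = Thu.
E has just one choice, so E = Sun. Strike Sun from B, D, F.
That leaves B = Sat. So D, F can't be Sat.
F has just one choice, so F = Wed. So D can't be Wed.
That leaves D = Tue.

A=Fri, B=Sat, C=Thu, D=Tue, E=Sun, F=Wed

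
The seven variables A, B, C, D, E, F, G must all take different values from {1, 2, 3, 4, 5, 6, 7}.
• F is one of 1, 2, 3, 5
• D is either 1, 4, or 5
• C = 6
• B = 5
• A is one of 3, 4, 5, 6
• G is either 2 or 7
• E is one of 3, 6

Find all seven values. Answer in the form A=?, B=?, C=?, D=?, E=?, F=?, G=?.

B's domain is down to {5}, so B = 5. Remove 5 from A, D, F.
C has just one choice, so C = 6. So A, E can't be 6.
That leaves E = 3. So A, F can't be 3.
That leaves A = 4. Strike 4 from D.
That leaves D = 1. Remove 1 from F.
F has just one choice, so F = 2. Remove 2 from G.
That leaves G = 7.

A=4, B=5, C=6, D=1, E=3, F=2, G=7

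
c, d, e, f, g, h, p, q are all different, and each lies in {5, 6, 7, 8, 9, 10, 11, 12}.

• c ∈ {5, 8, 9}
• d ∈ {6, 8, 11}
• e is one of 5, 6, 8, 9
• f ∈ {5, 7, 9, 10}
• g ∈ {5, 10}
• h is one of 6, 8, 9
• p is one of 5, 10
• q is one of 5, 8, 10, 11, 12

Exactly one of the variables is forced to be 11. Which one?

The 8 variables draw from only 8 values {5, 6, 7, 8, 9, 10, 11, 12}, so each is used; only f can be 7, hence f = 7.
The 7 still-open variables draw from only 7 values {5, 6, 8, 9, 10, 11, 12}, so each is used; only q can be 12, hence q = 12.
The 6 still-open variables together cover exactly {5, 6, 8, 9, 10, 11} — 6 values for 6 variables — and 11 appears only in d's list, so d = 11.

d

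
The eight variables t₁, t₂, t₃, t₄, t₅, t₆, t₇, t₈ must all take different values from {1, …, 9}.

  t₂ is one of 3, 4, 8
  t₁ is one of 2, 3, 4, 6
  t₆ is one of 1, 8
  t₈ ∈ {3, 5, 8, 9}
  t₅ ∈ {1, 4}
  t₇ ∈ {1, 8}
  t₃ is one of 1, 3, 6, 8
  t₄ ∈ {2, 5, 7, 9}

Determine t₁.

2

t₆ and t₇ share exactly the 2 values {1, 8}; by pigeonhole those values go to them, so strike 1, 8 from t₂, t₃, t₅, t₈.
That leaves t₅ = 4. Remove 4 from t₁, t₂.
t₂ has just one choice, so t₂ = 3. Remove 3 from t₁, t₃, t₈.
t₃'s domain is down to {6}, so t₃ = 6. So t₁ can't be 6.
So t₁ = 2.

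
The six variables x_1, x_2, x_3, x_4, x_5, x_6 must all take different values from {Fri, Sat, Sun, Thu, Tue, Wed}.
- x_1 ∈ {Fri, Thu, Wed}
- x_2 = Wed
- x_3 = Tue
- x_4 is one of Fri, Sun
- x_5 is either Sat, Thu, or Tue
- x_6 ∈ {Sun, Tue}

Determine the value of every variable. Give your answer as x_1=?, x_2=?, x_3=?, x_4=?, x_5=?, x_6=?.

x_2 has just one choice, so x_2 = Wed. Eliminate Wed elsewhere: x_1.
x_3 must be Tue (only option left). Strike Tue from x_5, x_6.
x_6 must be Sun (only option left). Strike Sun from x_4.
That leaves x_4 = Fri. Remove Fri from x_1.
x_1's domain is down to {Thu}, so x_1 = Thu. Remove Thu from x_5.
x_5 has just one choice, so x_5 = Sat.

x_1=Thu, x_2=Wed, x_3=Tue, x_4=Fri, x_5=Sat, x_6=Sun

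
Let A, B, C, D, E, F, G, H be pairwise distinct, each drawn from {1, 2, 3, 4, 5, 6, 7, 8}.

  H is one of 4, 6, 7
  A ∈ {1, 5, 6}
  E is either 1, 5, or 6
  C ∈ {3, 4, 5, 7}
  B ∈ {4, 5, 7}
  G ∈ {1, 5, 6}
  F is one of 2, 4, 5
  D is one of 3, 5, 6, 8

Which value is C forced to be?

3

The 8 variables together cover exactly {1, 2, 3, 4, 5, 6, 7, 8} — 8 values for 8 variables — and 2 appears only in F's list, so F = 2.
The 7 still-open variables together cover exactly {1, 3, 4, 5, 6, 7, 8} — 7 values for 7 variables — and 8 appears only in D's list, so D = 8.
The 6 still-open variables draw from only 6 values {1, 3, 4, 5, 6, 7}, so each is used; only C can be 3, hence C = 3.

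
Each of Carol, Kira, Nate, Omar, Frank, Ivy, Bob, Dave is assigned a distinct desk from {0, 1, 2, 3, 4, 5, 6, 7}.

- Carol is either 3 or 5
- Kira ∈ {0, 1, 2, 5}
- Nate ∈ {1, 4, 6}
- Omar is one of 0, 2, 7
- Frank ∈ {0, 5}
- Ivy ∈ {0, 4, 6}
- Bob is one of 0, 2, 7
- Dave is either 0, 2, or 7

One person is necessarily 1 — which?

Among the 8 variables, 3 fits only Carol (and all 8 values in {0, 1, 2, 3, 4, 5, 6, 7} must be used), so Carol = 3.
The 3 variables Omar, Bob, Dave are confined to {0, 2, 7}, which locks those values in; drop them from Kira, Frank, Ivy.
Frank has just one choice, so Frank = 5. Remove 5 from Kira.
So 1 goes to Kira.

Kira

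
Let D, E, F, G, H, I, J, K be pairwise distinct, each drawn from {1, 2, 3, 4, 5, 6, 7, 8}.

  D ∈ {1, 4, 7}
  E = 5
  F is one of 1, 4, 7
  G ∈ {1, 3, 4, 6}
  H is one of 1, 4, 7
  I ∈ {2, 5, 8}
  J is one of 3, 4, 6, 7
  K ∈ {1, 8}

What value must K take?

E must be 5 (only option left). So I can't be 5.
The 7 still-open variables together cover exactly {1, 2, 3, 4, 6, 7, 8} — 7 values for 7 variables — and 2 appears only in I's list, so I = 2.
The 6 still-open variables draw from only 6 values {1, 3, 4, 6, 7, 8}, so each is used; only K can be 8, hence K = 8.

8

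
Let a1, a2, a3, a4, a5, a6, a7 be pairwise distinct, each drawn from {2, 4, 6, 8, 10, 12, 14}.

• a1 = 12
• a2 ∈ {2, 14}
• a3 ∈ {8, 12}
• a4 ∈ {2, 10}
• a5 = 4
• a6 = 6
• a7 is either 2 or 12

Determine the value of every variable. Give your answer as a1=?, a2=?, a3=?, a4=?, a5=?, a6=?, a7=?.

a1=12, a2=14, a3=8, a4=10, a5=4, a6=6, a7=2

a1's domain is down to {12}, so a1 = 12. Remove 12 from a3, a7.
That leaves a3 = 8.
a5's domain is down to {4}, so a5 = 4.
That leaves a6 = 6.
a7 must be 2 (only option left). Strike 2 from a2, a4.
a2 has just one choice, so a2 = 14.
a4's domain is down to {10}, so a4 = 10.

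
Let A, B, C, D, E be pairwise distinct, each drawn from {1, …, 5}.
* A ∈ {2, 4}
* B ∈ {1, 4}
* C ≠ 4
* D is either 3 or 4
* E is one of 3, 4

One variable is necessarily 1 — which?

The 5 variables draw from only 5 values {1, 2, 3, 4, 5}, so each is used; only C can be 5, hence C = 5.
The 4 still-open variables together cover exactly {1, 2, 3, 4} — 4 values for 4 variables — and 1 appears only in B's list, so B = 1.

B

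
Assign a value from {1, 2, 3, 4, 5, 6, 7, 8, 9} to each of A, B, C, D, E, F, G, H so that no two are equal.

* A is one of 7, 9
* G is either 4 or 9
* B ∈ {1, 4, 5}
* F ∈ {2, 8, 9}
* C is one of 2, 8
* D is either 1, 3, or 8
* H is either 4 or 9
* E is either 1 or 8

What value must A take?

Among the 8 variables, 3 fits only D (and all 8 values in {1, 2, 3, 4, 5, 7, 8, 9} must be used), so D = 3.
Among the 7 still-open variables, 5 fits only B (and all 7 values in {1, 2, 4, 5, 7, 8, 9} must be used), so B = 5.
Among the 6 still-open variables, 1 fits only E (and all 6 values in {1, 2, 4, 7, 8, 9} must be used), so E = 1.
Among the 5 still-open variables, 7 fits only A (and all 5 values in {2, 4, 7, 8, 9} must be used), so A = 7.

7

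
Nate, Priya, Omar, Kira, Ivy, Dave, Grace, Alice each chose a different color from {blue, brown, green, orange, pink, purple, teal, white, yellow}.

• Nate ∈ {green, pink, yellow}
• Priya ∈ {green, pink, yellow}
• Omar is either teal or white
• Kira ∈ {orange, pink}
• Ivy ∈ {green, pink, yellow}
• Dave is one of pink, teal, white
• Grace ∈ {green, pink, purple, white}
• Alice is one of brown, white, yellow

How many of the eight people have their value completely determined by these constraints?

Among the 8 variables, brown fits only Alice (and all 8 values in {brown, green, orange, pink, purple, teal, white, yellow} must be used), so Alice = brown.
Among the 7 still-open variables, orange fits only Kira (and all 7 values in {green, orange, pink, purple, teal, white, yellow} must be used), so Kira = orange.
The 6 still-open variables together cover exactly {green, pink, purple, teal, white, yellow} — 6 values for 6 variables — and purple appears only in Grace's list, so Grace = purple.
Nate, Priya, Ivy between them cover only {green, pink, yellow} — a naked triple. Remove those values from Dave.
Determined: Kira=orange, Grace=purple, Alice=brown. The other people each still have more than one consistent value. That makes 3.

3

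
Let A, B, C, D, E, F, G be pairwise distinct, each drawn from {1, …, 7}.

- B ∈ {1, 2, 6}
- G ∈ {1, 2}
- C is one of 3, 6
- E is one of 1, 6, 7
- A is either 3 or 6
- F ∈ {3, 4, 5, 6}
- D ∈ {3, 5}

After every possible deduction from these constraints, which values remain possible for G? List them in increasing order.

The 7 variables together cover exactly {1, 2, 3, 4, 5, 6, 7} — 7 values for 7 variables — and 4 appears only in F's list, so F = 4.
The 6 still-open variables together cover exactly {1, 2, 3, 5, 6, 7} — 6 values for 6 variables — and 5 appears only in D's list, so D = 5.
The 5 still-open variables draw from only 5 values {1, 2, 3, 6, 7}, so each is used; only E can be 7, hence E = 7.
A and C between them cover only {3, 6} — a naked pair. Remove those values from B.
No further eliminations apply; G can still be any of 1, 2.

1, 2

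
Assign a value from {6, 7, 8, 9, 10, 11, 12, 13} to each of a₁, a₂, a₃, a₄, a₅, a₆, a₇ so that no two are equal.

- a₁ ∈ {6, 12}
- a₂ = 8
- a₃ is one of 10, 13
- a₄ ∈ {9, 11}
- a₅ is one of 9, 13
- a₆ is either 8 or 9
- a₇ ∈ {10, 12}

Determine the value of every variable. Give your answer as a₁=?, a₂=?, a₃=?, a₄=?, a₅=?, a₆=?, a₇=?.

a₂ has just one choice, so a₂ = 8. Strike 8 from a₆.
a₆ has just one choice, so a₆ = 9. So a₄, a₅ can't be 9.
That leaves a₄ = 11.
a₅ must be 13 (only option left). So a₃ can't be 13.
That leaves a₃ = 10. Eliminate 10 elsewhere: a₇.
a₇ has just one choice, so a₇ = 12. Strike 12 from a₁.
a₁ has just one choice, so a₁ = 6.

a₁=6, a₂=8, a₃=10, a₄=11, a₅=13, a₆=9, a₇=12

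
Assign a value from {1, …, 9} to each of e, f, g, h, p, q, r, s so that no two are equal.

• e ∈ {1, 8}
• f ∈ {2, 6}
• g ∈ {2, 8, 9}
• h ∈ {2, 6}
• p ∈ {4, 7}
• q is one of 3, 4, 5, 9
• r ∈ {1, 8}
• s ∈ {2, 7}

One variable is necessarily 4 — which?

p

e and r between them cover only {1, 8} — a naked pair. Remove those values from g.
f and h between them cover only {2, 6} — a naked pair. Remove those values from g, s.
g has just one choice, so g = 9. Strike 9 from q.
s's domain is down to {7}, so s = 7. Strike 7 from p.
So 4 goes to p.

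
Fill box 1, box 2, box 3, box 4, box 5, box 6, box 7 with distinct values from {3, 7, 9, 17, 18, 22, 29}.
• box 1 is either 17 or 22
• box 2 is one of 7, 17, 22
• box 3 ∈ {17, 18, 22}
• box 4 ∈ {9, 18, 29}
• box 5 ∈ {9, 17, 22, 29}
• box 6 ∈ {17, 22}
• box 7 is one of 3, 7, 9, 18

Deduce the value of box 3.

18

Among the 7 variables, 3 fits only box 7 (and all 7 values in {3, 7, 9, 17, 18, 22, 29} must be used), so box 7 = 3.
The 6 still-open variables together cover exactly {7, 9, 17, 18, 22, 29} — 6 values for 6 variables — and 7 appears only in box 2's list, so box 2 = 7.
box 1 and box 6 share exactly the 2 values {17, 22}; by pigeonhole those values go to them, so strike 17, 22 from box 3, box 5.
So box 3 = 18.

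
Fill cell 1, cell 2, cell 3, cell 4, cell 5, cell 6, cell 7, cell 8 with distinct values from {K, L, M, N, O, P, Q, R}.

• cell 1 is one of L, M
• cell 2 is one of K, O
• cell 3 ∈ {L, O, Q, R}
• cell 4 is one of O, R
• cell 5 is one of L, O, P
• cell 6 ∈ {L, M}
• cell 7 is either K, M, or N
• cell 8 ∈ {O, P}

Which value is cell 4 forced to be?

The 8 variables draw from only 8 values {K, L, M, N, O, P, Q, R}, so each is used; only cell 7 can be N, hence cell 7 = N.
Among the 7 still-open variables, K fits only cell 2 (and all 7 values in {K, L, M, O, P, Q, R} must be used), so cell 2 = K.
Among the 6 still-open variables, Q fits only cell 3 (and all 6 values in {L, M, O, P, Q, R} must be used), so cell 3 = Q.
The 5 still-open variables together cover exactly {L, M, O, P, R} — 5 values for 5 variables — and R appears only in cell 4's list, so cell 4 = R.

R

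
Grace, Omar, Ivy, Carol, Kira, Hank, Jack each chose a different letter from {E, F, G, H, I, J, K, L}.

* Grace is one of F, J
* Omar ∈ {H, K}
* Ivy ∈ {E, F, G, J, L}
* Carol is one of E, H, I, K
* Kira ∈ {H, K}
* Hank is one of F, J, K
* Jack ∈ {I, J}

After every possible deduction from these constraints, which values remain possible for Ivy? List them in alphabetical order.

Omar and Kira between them cover only {H, K} — a naked pair. Remove those values from Carol, Hank.
Grace and Hank between them cover only {F, J} — a naked pair. Remove those values from Ivy, Jack.
Jack has just one choice, so Jack = I. Strike I from Carol.
Carol must be E (only option left). Eliminate E elsewhere: Ivy.
No further eliminations apply; Ivy can still be any of G, L.

G, L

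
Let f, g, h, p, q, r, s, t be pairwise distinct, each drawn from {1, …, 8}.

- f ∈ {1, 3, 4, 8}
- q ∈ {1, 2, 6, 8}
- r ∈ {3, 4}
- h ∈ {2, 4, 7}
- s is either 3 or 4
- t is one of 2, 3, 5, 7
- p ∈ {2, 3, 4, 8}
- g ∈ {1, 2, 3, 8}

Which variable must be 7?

h

The 8 variables together cover exactly {1, 2, 3, 4, 5, 6, 7, 8} — 8 values for 8 variables — and 5 appears only in t's list, so t = 5.
The 7 still-open variables draw from only 7 values {1, 2, 3, 4, 6, 7, 8}, so each is used; only q can be 6, hence q = 6.
The 6 still-open variables draw from only 6 values {1, 2, 3, 4, 7, 8}, so each is used; only h can be 7, hence h = 7.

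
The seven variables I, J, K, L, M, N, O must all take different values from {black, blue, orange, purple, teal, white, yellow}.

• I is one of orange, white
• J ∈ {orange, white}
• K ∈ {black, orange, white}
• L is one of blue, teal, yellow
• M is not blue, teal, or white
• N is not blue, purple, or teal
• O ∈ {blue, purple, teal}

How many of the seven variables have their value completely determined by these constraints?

I and J share exactly the 2 values {orange, white}; by pigeonhole those values go to them, so strike orange, white from K, M, N.
That leaves K = black. So M, N can't be black.
N must be yellow (only option left). So L, M can't be yellow.
M must be purple (only option left). Strike purple from O.
Determined: K=black, M=purple, N=yellow. The other variables each still have more than one consistent value. That makes 3.

3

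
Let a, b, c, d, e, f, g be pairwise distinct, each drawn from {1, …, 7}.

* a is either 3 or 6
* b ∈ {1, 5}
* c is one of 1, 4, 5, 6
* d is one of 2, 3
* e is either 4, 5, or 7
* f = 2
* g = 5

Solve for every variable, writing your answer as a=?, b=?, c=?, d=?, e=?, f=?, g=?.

a=6, b=1, c=4, d=3, e=7, f=2, g=5

f's domain is down to {2}, so f = 2. Eliminate 2 elsewhere: d.
g's domain is down to {5}, so g = 5. So b, c, e can't be 5.
That leaves b = 1. Remove 1 from c.
That leaves d = 3. Strike 3 from a.
a has just one choice, so a = 6. Strike 6 from c.
c's domain is down to {4}, so c = 4. Strike 4 from e.
That leaves e = 7.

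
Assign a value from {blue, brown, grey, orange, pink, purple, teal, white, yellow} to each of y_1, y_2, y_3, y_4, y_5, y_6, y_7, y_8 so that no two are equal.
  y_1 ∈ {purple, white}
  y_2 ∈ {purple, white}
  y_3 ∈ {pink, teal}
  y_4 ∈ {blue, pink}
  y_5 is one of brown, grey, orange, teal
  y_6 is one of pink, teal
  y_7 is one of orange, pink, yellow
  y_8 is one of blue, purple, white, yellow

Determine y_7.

orange

y_1 and y_2 share exactly the 2 values {purple, white}; by pigeonhole those values go to them, so strike purple, white from y_8.
The 2 variables y_3 and y_6 are confined to {pink, teal}, which locks those values in; drop them from y_4, y_5, y_7.
y_4 has just one choice, so y_4 = blue. So y_8 can't be blue.
y_8 must be yellow (only option left). Remove yellow from y_7.
So y_7 = orange.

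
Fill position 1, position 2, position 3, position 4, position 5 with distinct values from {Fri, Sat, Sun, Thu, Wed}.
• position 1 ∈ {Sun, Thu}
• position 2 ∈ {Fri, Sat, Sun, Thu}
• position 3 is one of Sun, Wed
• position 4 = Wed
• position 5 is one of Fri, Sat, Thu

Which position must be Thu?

position 1

position 4 must be Wed (only option left). Strike Wed from position 3.
position 3 must be Sun (only option left). So position 1, position 2 can't be Sun.
So Thu goes to position 1.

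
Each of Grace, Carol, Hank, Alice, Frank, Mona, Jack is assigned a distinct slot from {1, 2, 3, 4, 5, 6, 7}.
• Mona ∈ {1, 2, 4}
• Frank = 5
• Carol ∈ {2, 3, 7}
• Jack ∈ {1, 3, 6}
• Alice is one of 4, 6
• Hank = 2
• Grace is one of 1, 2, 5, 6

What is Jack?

3

Hank must be 2 (only option left). Strike 2 from Grace, Carol, Mona.
Frank has just one choice, so Frank = 5. Eliminate 5 elsewhere: Grace.
Among the 5 still-open variables, 7 fits only Carol (and all 5 values in {1, 3, 4, 6, 7} must be used), so Carol = 7.
The 4 still-open variables draw from only 4 values {1, 3, 4, 6}, so each is used; only Jack can be 3, hence Jack = 3.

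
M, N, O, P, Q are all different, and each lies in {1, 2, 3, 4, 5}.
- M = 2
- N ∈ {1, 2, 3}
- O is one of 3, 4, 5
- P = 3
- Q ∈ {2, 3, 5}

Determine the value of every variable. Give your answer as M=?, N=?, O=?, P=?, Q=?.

M must be 2 (only option left). Eliminate 2 elsewhere: N, Q.
P must be 3 (only option left). So N, O, Q can't be 3.
That leaves Q = 5. Strike 5 from O.
N must be 1 (only option left).
O has just one choice, so O = 4.

M=2, N=1, O=4, P=3, Q=5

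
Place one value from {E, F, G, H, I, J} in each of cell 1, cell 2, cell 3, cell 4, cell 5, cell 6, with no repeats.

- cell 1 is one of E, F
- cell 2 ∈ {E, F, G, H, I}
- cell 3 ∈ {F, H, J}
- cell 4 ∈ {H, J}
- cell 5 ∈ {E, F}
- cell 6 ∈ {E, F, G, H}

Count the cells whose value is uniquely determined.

2

Among the 6 variables, I fits only cell 2 (and all 6 values in {E, F, G, H, I, J} must be used), so cell 2 = I.
Among the 5 still-open variables, G fits only cell 6 (and all 5 values in {E, F, G, H, J} must be used), so cell 6 = G.
cell 1 and cell 5 share exactly the 2 values {E, F}; by pigeonhole those values go to them, so strike E, F from cell 3.
Determined: cell 2=I, cell 6=G. The other cells each still have more than one consistent value. That makes 2.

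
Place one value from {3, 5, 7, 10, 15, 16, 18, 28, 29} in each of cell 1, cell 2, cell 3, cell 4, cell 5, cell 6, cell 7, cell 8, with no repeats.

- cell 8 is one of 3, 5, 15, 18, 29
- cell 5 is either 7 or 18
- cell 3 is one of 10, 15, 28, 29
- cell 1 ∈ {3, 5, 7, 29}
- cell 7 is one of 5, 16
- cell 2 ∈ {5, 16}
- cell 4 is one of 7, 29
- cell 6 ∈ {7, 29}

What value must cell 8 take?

The 2 variables cell 2 and cell 7 are confined to {5, 16}, which locks those values in; drop them from cell 1, cell 8.
cell 4 and cell 6 between them cover only {7, 29} — a naked pair. Remove those values from cell 1, cell 3, cell 5, cell 8.
cell 1 has just one choice, so cell 1 = 3. So cell 8 can't be 3.
That leaves cell 5 = 18. Remove 18 from cell 8.
So cell 8 = 15.

15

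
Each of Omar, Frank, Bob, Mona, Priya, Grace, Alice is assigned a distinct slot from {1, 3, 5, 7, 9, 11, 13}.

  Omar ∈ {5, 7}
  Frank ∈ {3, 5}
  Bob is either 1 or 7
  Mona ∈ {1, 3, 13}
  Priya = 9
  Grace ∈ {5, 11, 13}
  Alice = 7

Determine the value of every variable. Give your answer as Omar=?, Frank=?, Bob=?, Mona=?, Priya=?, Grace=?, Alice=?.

Priya has just one choice, so Priya = 9.
Alice has just one choice, so Alice = 7. Eliminate 7 elsewhere: Omar, Bob.
Omar has just one choice, so Omar = 5. Remove 5 from Frank, Grace.
Frank must be 3 (only option left). So Mona can't be 3.
Bob's domain is down to {1}, so Bob = 1. So Mona can't be 1.
Mona has just one choice, so Mona = 13. Eliminate 13 elsewhere: Grace.
Grace has just one choice, so Grace = 11.

Omar=5, Frank=3, Bob=1, Mona=13, Priya=9, Grace=11, Alice=7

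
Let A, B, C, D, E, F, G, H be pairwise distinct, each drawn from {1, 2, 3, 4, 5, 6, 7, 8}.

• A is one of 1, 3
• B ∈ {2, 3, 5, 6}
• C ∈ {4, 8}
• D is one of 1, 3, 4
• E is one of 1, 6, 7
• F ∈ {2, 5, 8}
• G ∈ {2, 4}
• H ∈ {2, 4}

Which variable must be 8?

Among the 8 variables, 7 fits only E (and all 8 values in {1, 2, 3, 4, 5, 6, 7, 8} must be used), so E = 7.
The 7 still-open variables together cover exactly {1, 2, 3, 4, 5, 6, 8} — 7 values for 7 variables — and 6 appears only in B's list, so B = 6.
The 6 still-open variables together cover exactly {1, 2, 3, 4, 5, 8} — 6 values for 6 variables — and 5 appears only in F's list, so F = 5.
The 5 still-open variables draw from only 5 values {1, 2, 3, 4, 8}, so each is used; only C can be 8, hence C = 8.

C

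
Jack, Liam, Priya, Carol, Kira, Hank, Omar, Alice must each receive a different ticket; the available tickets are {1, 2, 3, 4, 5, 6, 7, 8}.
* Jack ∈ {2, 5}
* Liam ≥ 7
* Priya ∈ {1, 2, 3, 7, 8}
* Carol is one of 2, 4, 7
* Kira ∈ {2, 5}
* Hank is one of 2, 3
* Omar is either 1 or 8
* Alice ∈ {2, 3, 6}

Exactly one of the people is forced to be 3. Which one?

Hank

The 8 variables draw from only 8 values {1, 2, 3, 4, 5, 6, 7, 8}, so each is used; only Carol can be 4, hence Carol = 4.
Among the 7 still-open variables, 6 fits only Alice (and all 7 values in {1, 2, 3, 5, 6, 7, 8} must be used), so Alice = 6.
The 2 variables Jack and Kira are confined to {2, 5}, which locks those values in; drop them from Priya, Hank.
So 3 goes to Hank.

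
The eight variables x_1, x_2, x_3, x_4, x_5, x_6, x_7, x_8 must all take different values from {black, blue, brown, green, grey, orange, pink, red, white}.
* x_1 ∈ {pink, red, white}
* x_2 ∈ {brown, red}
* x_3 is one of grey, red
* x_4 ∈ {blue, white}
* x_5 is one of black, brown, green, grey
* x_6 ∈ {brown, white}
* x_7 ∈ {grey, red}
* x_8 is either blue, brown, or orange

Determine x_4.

x_3 and x_7 share exactly the 2 values {grey, red}; by pigeonhole those values go to them, so strike grey, red from x_1, x_2, x_5.
x_2's domain is down to {brown}, so x_2 = brown. So x_5, x_6, x_8 can't be brown.
That leaves x_6 = white. Remove white from x_1, x_4.
So x_4 = blue.

blue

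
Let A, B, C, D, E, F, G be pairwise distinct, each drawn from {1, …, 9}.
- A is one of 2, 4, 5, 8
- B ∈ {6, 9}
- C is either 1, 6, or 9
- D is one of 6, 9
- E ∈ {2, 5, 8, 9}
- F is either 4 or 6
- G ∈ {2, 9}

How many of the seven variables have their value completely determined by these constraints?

The 7 variables draw from only 7 values {1, 2, 4, 5, 6, 8, 9}, so each is used; only C can be 1, hence C = 1.
B and D between them cover only {6, 9} — a naked pair. Remove those values from E, F, G.
F has just one choice, so F = 4. Remove 4 from A.
G has just one choice, so G = 2. Strike 2 from A, E.
Determined: C=1, F=4, G=2. The other variables each still have more than one consistent value. That makes 3.

3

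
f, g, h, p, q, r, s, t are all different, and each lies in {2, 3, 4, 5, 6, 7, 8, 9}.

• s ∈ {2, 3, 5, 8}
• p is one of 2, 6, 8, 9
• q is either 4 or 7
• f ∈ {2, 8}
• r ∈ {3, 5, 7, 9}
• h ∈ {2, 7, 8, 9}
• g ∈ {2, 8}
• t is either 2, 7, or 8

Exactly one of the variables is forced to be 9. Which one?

h

Among the 8 variables, 4 fits only q (and all 8 values in {2, 3, 4, 5, 6, 7, 8, 9} must be used), so q = 4.
The 7 still-open variables draw from only 7 values {2, 3, 5, 6, 7, 8, 9}, so each is used; only p can be 6, hence p = 6.
f and g share exactly the 2 values {2, 8}; by pigeonhole those values go to them, so strike 2, 8 from h, s, t.
t must be 7 (only option left). So h, r can't be 7.
So 9 goes to h.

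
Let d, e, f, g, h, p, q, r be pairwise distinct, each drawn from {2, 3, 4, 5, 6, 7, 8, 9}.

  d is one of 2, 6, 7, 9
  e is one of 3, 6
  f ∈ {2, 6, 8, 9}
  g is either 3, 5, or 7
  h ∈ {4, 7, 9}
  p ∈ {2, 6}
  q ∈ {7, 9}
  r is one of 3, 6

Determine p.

The 8 variables together cover exactly {2, 3, 4, 5, 6, 7, 8, 9} — 8 values for 8 variables — and 4 appears only in h's list, so h = 4.
Among the 7 still-open variables, 5 fits only g (and all 7 values in {2, 3, 5, 6, 7, 8, 9} must be used), so g = 5.
The 6 still-open variables draw from only 6 values {2, 3, 6, 7, 8, 9}, so each is used; only f can be 8, hence f = 8.
The 2 variables e and r are confined to {3, 6}, which locks those values in; drop them from d, p.
So p = 2.

2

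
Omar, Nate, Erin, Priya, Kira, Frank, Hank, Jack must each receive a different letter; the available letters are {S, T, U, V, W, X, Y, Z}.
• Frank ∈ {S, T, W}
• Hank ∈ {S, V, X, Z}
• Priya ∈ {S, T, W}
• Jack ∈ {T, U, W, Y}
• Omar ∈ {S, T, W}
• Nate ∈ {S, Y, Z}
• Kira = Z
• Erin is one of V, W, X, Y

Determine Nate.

Y

Kira has just one choice, so Kira = Z. Strike Z from Nate, Hank.
Among the 7 still-open variables, U fits only Jack (and all 7 values in {S, T, U, V, W, X, Y} must be used), so Jack = U.
The 3 variables Omar, Priya, Frank are confined to {S, T, W}, which locks those values in; drop them from Nate, Erin, Hank.
So Nate = Y.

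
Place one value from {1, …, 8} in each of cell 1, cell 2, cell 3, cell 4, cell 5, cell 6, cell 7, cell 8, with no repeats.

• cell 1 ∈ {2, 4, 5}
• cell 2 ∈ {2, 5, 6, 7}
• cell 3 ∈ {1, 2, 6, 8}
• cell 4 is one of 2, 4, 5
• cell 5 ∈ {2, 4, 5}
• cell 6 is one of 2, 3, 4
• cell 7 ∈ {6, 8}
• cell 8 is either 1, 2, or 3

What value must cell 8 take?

1

Among the 8 variables, 7 fits only cell 2 (and all 8 values in {1, 2, 3, 4, 5, 6, 7, 8} must be used), so cell 2 = 7.
cell 1, cell 4, cell 5 between them cover only {2, 4, 5} — a naked triple. Remove those values from cell 3, cell 6, cell 8.
cell 6's domain is down to {3}, so cell 6 = 3. Remove 3 from cell 8.
So cell 8 = 1.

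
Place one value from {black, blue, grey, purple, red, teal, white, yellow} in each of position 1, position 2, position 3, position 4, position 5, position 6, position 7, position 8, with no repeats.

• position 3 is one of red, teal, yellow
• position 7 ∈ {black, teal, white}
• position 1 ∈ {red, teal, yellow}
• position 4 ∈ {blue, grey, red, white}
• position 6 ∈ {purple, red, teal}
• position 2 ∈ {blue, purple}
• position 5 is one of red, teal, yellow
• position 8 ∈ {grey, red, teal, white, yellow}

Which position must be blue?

The 8 variables together cover exactly {black, blue, grey, purple, red, teal, white, yellow} — 8 values for 8 variables — and black appears only in position 7's list, so position 7 = black.
position 1, position 3, position 5 between them cover only {red, teal, yellow} — a naked triple. Remove those values from position 4, position 6, position 8.
position 6 must be purple (only option left). Strike purple from position 2.
So blue goes to position 2.

position 2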